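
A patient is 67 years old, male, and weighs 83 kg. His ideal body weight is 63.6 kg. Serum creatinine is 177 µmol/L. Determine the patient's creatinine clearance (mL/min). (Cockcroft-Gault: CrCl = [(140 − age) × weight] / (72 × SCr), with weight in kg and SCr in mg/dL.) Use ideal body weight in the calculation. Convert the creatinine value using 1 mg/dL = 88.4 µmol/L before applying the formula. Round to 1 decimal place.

32.2 mL/min

SCr = 177 / 88.4 = 2.002 mg/dL
CrCl = (140 − 67) × 63.6 / (72 × 2.002) = 4642.8 / 144.14 ≈ 32.2 mL/min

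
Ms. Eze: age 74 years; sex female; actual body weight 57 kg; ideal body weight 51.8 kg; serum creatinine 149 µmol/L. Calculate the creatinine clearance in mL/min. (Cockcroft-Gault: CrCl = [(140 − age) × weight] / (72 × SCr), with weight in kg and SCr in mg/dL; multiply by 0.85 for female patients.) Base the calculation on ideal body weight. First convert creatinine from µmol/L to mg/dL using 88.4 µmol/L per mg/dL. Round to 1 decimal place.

SCr = 149 / 88.4 = 1.686 mg/dL
CrCl = (140 − 74) × 51.8 / (72 × 1.686) × 0.85 = 3418.8 / 121.39 × 0.85 ≈ 23.9 mL/min

23.9 mL/min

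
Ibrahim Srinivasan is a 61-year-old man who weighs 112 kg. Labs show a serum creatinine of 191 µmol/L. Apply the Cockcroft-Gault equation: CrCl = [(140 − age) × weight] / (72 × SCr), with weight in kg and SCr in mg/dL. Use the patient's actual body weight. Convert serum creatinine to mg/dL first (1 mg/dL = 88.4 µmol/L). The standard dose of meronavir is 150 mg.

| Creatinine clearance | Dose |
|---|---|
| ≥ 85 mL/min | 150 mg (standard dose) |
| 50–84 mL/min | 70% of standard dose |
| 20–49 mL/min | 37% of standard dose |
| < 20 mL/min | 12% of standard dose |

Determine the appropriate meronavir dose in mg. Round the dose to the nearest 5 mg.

105 mg

SCr = 191 / 88.4 = 2.161 mg/dL
CrCl = (140 − 61) × 112 / (72 × 2.161) = 8848.0 / 155.59 ≈ 56.9 mL/min
CrCl ≈ 57 mL/min → bracket 50–84 mL/min.
70% of 150 mg = 105 mg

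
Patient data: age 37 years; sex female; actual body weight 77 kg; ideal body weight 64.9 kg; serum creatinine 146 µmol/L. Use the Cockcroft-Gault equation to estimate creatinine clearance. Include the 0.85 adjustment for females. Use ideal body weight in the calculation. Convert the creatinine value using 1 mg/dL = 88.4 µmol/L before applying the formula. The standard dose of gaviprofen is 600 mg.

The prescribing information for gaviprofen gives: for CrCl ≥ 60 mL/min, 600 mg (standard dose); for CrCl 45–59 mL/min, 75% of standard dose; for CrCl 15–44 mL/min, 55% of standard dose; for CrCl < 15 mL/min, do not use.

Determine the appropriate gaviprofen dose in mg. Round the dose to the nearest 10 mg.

SCr = 146 / 88.4 = 1.652 mg/dL
CrCl = (140 − 37) × 64.9 / (72 × 1.652) × 0.85 = 6684.7 / 118.94 × 0.85 ≈ 47.8 mL/min
CrCl ≈ 48 mL/min → bracket 45–59 mL/min.
75% of 600 mg = 450 mg

450 mg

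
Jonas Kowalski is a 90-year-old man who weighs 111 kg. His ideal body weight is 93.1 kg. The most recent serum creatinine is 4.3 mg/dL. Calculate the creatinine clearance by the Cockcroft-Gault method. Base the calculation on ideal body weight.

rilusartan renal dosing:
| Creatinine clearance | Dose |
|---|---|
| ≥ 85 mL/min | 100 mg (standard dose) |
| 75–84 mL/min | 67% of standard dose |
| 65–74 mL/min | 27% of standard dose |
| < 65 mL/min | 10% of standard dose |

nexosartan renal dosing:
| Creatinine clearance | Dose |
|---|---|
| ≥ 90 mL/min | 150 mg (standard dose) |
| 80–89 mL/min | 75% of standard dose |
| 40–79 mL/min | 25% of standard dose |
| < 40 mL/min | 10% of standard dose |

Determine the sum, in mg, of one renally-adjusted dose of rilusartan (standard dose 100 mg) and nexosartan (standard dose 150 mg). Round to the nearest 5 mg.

CrCl = (140 − 90) × 93.1 / (72 × 4.3) = 4655.0 / 309.60 ≈ 15.0 mL/min
CrCl ≈ 15 mL/min.
rilusartan: < 65 mL/min → 10% of 100 mg = 10 mg.
nexosartan: < 40 mL/min → 10% of 150 mg = 15 mg.
Total = 10 + 15 = 25 mg.

25 mg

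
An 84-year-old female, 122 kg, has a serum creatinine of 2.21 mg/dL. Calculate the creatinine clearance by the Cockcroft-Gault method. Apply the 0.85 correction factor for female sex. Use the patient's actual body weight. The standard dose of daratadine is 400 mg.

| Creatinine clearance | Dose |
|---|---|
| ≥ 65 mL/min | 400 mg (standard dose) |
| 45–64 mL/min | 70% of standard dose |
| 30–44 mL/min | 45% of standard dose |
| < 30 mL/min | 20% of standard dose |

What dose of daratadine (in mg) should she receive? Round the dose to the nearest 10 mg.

CrCl = (140 − 84) × 122 / (72 × 2.21) × 0.85 = 6832.0 / 159.12 × 0.85 ≈ 36.5 mL/min
CrCl ≈ 36 mL/min → bracket 30–44 mL/min.
45% of 400 mg = 180 mg

180 mg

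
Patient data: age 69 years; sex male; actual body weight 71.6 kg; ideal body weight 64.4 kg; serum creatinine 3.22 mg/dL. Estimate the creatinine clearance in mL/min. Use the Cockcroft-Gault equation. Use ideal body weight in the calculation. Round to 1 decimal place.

19.7 mL/min

CrCl = (140 − 69) × 64.4 / (72 × 3.22) = 4572.4 / 231.84 ≈ 19.7 mL/min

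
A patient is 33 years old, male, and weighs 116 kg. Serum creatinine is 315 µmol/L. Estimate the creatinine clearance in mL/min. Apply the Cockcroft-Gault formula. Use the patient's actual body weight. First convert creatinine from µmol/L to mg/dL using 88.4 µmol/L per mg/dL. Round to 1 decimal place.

48.4 mL/min

SCr = 315 / 88.4 = 3.563 mg/dL
CrCl = (140 − 33) × 116 / (72 × 3.563) = 12412.0 / 256.54 ≈ 48.4 mL/min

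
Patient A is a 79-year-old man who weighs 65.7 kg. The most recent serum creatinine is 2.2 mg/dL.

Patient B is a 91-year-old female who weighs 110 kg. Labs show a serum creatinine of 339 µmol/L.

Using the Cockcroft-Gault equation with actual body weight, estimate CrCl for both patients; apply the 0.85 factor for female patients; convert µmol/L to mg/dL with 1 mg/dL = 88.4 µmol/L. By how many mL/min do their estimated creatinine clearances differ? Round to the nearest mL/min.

Patient A: CrCl = (140 − 79) × 65.7 / (72 × 2.2) = 4007.7 / 158.40 ≈ 25.3 mL/min
Patient B: SCr = 339 / 88.4 = 3.835 mg/dL
Patient B: CrCl = (140 − 91) × 110 / (72 × 3.835) × 0.85 = 5390.0 / 276.12 × 0.85 ≈ 16.6 mL/min
|25.3 − 16.6| = 8.7 mL/min

9 mL/min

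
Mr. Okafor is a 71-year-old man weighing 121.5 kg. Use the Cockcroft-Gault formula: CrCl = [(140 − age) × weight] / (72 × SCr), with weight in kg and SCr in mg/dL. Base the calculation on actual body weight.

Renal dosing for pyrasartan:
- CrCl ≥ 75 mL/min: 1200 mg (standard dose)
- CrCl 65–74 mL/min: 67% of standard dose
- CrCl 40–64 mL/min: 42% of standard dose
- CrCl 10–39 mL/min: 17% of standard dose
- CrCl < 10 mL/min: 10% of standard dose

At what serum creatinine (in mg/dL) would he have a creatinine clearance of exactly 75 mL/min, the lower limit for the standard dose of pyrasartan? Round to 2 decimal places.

Standard dose requires CrCl ≥ 75 mL/min.
Set (140 − 71) × 121.5 / (72 × SCr) = 75
SCr = (140 − 71) × 121.5 / (72 × 75) = 1.552 mg/dL

1.55 mg/dL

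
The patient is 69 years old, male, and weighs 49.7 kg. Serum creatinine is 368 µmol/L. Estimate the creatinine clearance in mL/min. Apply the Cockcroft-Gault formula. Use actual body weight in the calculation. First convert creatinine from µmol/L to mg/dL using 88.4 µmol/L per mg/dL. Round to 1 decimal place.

SCr = 368 / 88.4 = 4.163 mg/dL
CrCl = (140 − 69) × 49.7 / (72 × 4.163) = 3528.7 / 299.74 ≈ 11.8 mL/min

11.8 mL/min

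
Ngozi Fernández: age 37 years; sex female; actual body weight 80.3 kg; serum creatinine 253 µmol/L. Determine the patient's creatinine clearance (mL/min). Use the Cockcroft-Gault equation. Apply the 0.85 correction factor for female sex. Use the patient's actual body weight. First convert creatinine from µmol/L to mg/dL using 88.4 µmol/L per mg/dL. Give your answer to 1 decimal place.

34.1 mL/min

SCr = 253 / 88.4 = 2.862 mg/dL
CrCl = (140 − 37) × 80.3 / (72 × 2.862) × 0.85 = 8270.9 / 206.06 × 0.85 ≈ 34.1 mL/min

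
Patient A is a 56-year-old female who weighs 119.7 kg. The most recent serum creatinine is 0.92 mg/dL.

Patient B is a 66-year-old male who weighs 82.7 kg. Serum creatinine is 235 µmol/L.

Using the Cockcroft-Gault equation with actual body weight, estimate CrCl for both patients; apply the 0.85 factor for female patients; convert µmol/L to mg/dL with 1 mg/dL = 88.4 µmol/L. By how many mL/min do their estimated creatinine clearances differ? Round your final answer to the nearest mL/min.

Patient A: CrCl = (140 − 56) × 119.7 / (72 × 0.92) × 0.85 = 10054.8 / 66.24 × 0.85 ≈ 129.0 mL/min
Patient B: SCr = 235 / 88.4 = 2.658 mg/dL
Patient B: CrCl = (140 − 66) × 82.7 / (72 × 2.658) = 6119.8 / 191.38 ≈ 32.0 mL/min
|129.0 − 32.0| = 97.0 mL/min

97 mL/min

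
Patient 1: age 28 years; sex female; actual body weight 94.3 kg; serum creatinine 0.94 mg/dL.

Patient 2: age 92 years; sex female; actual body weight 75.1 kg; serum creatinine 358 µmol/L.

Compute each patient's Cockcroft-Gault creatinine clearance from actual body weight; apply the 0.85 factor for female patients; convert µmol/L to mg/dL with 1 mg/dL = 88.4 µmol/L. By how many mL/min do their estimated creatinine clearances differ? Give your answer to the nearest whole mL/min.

122 mL/min

Patient 1: CrCl = (140 − 28) × 94.3 / (72 × 0.94) × 0.85 = 10561.6 / 67.68 × 0.85 ≈ 132.6 mL/min
Patient 2: SCr = 358 / 88.4 = 4.05 mg/dL
Patient 2: CrCl = (140 − 92) × 75.1 / (72 × 4.05) × 0.85 = 3604.8 / 291.60 × 0.85 ≈ 10.5 mL/min
|132.6 − 10.5| = 122.1 mL/min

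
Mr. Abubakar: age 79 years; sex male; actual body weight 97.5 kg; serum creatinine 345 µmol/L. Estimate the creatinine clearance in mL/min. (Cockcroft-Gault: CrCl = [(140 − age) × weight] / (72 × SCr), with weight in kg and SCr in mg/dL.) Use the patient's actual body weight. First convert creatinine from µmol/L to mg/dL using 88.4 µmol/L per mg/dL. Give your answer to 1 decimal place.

SCr = 345 / 88.4 = 3.903 mg/dL
CrCl = (140 − 79) × 97.5 / (72 × 3.903) = 5947.5 / 281.02 ≈ 21.2 mL/min

21.2 mL/min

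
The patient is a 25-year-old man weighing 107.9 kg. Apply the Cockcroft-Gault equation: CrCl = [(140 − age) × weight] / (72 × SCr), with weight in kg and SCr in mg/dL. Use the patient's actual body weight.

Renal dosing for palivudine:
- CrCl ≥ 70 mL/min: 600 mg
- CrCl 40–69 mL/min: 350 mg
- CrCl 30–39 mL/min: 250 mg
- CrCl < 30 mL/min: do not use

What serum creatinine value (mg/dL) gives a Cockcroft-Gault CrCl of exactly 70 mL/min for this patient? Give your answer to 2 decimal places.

2.46 mg/dL

Standard dose requires CrCl ≥ 70 mL/min.
Set (140 − 25) × 107.9 / (72 × SCr) = 70
SCr = (140 − 25) × 107.9 / (72 × 70) = 2.462 mg/dL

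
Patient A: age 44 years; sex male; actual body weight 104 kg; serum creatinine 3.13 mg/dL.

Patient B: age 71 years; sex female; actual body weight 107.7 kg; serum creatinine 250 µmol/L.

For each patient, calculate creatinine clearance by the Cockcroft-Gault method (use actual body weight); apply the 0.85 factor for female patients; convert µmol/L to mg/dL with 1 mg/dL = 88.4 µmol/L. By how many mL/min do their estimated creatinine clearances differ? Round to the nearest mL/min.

Patient A: CrCl = (140 − 44) × 104 / (72 × 3.13) = 9984.0 / 225.36 ≈ 44.3 mL/min
Patient B: SCr = 250 / 88.4 = 2.828 mg/dL
Patient B: CrCl = (140 − 71) × 107.7 / (72 × 2.828) × 0.85 = 7431.3 / 203.62 × 0.85 ≈ 31.0 mL/min
|44.3 − 31.0| = 13.3 mL/min

13 mL/min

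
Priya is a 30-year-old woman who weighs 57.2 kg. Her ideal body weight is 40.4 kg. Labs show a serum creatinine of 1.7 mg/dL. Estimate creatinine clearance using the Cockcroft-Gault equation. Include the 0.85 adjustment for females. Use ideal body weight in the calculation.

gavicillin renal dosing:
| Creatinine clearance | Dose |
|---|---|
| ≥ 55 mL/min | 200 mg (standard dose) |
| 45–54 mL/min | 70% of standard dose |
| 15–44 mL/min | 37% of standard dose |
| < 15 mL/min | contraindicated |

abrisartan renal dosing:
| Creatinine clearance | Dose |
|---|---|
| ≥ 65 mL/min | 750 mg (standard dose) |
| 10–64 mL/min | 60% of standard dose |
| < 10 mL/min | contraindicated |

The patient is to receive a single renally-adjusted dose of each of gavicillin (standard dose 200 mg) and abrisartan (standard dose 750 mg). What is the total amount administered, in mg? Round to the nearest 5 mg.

CrCl = (140 − 30) × 40.4 / (72 × 1.7) × 0.85 = 4444.0 / 122.40 × 0.85 ≈ 30.9 mL/min
CrCl ≈ 31 mL/min.
gavicillin: 15–44 mL/min → 37% of 200 mg = 74 mg.
abrisartan: 10–64 mL/min → 60% of 750 mg = 450 mg.
Total = 74 + 450 = 524 mg.

525 mg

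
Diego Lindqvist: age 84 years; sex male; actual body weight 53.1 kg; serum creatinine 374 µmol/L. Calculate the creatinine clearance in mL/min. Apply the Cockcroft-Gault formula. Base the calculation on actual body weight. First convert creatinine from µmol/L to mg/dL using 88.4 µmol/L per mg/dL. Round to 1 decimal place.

9.8 mL/min

SCr = 374 / 88.4 = 4.231 mg/dL
CrCl = (140 − 84) × 53.1 / (72 × 4.231) = 2973.6 / 304.63 ≈ 9.8 mL/min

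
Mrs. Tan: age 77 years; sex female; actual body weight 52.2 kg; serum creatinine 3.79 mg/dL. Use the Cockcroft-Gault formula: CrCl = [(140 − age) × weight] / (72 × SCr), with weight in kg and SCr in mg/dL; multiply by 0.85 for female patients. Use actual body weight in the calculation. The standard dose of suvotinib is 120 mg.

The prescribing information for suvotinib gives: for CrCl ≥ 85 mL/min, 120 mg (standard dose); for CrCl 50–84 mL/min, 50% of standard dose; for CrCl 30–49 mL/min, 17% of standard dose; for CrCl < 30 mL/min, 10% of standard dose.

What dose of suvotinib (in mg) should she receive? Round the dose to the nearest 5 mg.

CrCl = (140 − 77) × 52.2 / (72 × 3.79) × 0.85 = 3288.6 / 272.88 × 0.85 ≈ 10.2 mL/min
CrCl ≈ 10 mL/min → bracket < 30 mL/min.
10% of 120 mg = 12 mg → 10 mg

10 mg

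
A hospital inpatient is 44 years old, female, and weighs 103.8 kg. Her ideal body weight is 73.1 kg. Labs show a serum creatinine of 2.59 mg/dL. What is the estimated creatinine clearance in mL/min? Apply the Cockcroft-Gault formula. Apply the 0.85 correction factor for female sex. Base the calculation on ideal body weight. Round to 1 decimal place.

CrCl = (140 − 44) × 73.1 / (72 × 2.59) × 0.85 = 7017.6 / 186.48 × 0.85 ≈ 32.0 mL/min

32.0 mL/min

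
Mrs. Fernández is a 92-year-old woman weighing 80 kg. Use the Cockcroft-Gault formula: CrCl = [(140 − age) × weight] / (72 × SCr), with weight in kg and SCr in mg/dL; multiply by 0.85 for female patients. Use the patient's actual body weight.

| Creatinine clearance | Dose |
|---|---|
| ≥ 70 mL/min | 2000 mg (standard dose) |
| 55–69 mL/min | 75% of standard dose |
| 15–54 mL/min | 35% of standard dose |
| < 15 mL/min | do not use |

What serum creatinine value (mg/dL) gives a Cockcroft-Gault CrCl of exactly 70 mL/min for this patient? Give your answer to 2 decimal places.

0.65 mg/dL

Standard dose requires CrCl ≥ 70 mL/min.
Set (140 − 92) × 80 × 0.85 / (72 × SCr) = 70
SCr = (140 − 92) × 80 × 0.85 / (72 × 70) = 0.648 mg/dL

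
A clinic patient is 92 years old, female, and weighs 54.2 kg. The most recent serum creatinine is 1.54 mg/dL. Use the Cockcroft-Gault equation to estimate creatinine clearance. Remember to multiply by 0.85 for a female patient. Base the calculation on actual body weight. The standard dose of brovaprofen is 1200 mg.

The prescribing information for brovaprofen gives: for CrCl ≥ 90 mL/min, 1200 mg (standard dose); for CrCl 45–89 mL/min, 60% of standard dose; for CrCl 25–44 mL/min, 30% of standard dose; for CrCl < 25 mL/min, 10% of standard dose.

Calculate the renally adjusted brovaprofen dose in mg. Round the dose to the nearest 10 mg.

120 mg

CrCl = (140 − 92) × 54.2 / (72 × 1.54) × 0.85 = 2601.6 / 110.88 × 0.85 ≈ 19.9 mL/min
CrCl ≈ 20 mL/min → bracket < 25 mL/min.
10% of 1200 mg = 120 mg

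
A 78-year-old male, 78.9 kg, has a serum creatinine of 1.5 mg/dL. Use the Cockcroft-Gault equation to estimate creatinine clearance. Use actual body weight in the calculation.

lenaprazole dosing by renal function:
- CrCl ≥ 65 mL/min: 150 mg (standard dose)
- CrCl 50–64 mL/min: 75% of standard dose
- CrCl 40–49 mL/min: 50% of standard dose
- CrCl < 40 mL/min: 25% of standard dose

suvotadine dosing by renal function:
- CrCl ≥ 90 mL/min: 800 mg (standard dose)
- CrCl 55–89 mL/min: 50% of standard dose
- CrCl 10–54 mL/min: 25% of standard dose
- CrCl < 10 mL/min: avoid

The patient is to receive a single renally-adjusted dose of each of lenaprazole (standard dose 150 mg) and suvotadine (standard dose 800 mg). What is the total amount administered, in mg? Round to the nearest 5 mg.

275 mg

CrCl = (140 − 78) × 78.9 / (72 × 1.5) = 4891.8 / 108.00 ≈ 45.3 mL/min
CrCl ≈ 45 mL/min.
lenaprazole: 40–49 mL/min → 50% of 150 mg = 75 mg.
suvotadine: 10–54 mL/min → 25% of 800 mg = 200 mg.
Total = 75 + 200 = 275 mg.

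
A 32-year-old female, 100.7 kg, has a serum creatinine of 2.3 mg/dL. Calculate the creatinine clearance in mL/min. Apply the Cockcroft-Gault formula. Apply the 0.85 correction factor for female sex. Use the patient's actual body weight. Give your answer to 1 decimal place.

55.8 mL/min

CrCl = (140 − 32) × 100.7 / (72 × 2.3) × 0.85 = 10875.6 / 165.60 × 0.85 ≈ 55.8 mL/min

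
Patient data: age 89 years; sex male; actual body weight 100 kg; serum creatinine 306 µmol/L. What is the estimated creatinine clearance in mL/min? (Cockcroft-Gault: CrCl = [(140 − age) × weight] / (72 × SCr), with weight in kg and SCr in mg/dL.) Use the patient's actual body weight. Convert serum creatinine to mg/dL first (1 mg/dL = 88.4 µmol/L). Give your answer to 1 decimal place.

20.5 mL/min

SCr = 306 / 88.4 = 3.462 mg/dL
CrCl = (140 − 89) × 100 / (72 × 3.462) = 5100.0 / 249.26 ≈ 20.5 mL/min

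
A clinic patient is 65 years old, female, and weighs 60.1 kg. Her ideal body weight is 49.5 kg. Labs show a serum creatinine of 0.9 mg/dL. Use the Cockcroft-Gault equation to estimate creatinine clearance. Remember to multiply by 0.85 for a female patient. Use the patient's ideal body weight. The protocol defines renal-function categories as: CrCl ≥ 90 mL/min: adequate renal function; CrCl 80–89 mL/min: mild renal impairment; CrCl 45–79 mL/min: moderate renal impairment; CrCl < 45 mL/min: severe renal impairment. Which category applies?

moderate renal impairment

CrCl = (140 − 65) × 49.5 / (72 × 0.9) × 0.85 = 3712.5 / 64.80 × 0.85 ≈ 48.7 mL/min
49 mL/min falls in the 'moderate renal impairment' range.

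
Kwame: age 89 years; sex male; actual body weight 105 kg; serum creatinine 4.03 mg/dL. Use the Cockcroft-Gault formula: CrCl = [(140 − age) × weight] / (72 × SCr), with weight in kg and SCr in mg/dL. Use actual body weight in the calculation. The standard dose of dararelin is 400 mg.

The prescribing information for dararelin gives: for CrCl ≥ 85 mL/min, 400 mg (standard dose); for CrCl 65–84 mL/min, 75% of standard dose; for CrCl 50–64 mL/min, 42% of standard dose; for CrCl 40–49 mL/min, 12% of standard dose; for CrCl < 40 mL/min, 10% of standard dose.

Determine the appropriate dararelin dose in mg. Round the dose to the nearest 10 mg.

CrCl = (140 − 89) × 105 / (72 × 4.03) = 5355.0 / 290.16 ≈ 18.5 mL/min
CrCl ≈ 18 mL/min → bracket < 40 mL/min.
10% of 400 mg = 40 mg

40 mg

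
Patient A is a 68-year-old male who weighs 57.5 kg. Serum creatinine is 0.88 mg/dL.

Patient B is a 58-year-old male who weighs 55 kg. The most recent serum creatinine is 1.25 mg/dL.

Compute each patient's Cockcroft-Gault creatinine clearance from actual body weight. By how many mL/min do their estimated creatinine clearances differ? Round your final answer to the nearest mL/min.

Patient A: CrCl = (140 − 68) × 57.5 / (72 × 0.88) = 4140.0 / 63.36 ≈ 65.3 mL/min
Patient B: CrCl = (140 − 58) × 55 / (72 × 1.25) = 4510.0 / 90.00 ≈ 50.1 mL/min
|65.3 − 50.1| = 15.2 mL/min

15 mL/min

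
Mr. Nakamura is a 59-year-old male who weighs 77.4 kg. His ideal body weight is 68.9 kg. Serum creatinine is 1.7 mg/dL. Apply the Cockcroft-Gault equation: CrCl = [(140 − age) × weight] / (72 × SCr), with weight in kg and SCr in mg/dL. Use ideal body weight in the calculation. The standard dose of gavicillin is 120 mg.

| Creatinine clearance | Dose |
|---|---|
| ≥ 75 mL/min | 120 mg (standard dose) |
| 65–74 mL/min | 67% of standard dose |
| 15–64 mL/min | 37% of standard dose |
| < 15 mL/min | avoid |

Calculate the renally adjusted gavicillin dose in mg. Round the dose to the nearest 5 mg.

45 mg

CrCl = (140 − 59) × 68.9 / (72 × 1.7) = 5580.9 / 122.40 ≈ 45.6 mL/min
CrCl ≈ 46 mL/min → bracket 15–64 mL/min.
37% of 120 mg = 44.4 mg → 45 mg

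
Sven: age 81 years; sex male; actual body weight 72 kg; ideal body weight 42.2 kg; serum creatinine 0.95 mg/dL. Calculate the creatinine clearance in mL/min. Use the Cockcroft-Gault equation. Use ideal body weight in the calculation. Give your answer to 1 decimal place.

36.4 mL/min

CrCl = (140 − 81) × 42.2 / (72 × 0.95) = 2489.8 / 68.40 ≈ 36.4 mL/min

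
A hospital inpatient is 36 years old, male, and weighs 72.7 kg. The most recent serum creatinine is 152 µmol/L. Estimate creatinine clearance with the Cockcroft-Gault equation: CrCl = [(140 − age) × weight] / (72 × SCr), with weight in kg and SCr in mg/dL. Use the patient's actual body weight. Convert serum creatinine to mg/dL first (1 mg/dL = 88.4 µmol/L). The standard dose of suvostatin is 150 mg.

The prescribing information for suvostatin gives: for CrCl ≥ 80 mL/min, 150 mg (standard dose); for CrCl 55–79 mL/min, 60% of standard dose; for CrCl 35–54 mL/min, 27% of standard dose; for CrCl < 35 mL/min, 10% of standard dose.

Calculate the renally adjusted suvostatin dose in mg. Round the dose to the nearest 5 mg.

SCr = 152 / 88.4 = 1.719 mg/dL
CrCl = (140 − 36) × 72.7 / (72 × 1.719) = 7560.8 / 123.77 ≈ 61.1 mL/min
CrCl ≈ 61 mL/min → bracket 55–79 mL/min.
60% of 150 mg = 90 mg

90 mg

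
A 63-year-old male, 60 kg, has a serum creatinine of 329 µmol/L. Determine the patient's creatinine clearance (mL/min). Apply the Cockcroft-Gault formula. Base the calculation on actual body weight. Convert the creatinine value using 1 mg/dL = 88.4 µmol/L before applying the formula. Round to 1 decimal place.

17.2 mL/min

SCr = 329 / 88.4 = 3.722 mg/dL
CrCl = (140 − 63) × 60 / (72 × 3.722) = 4620.0 / 267.98 ≈ 17.2 mL/min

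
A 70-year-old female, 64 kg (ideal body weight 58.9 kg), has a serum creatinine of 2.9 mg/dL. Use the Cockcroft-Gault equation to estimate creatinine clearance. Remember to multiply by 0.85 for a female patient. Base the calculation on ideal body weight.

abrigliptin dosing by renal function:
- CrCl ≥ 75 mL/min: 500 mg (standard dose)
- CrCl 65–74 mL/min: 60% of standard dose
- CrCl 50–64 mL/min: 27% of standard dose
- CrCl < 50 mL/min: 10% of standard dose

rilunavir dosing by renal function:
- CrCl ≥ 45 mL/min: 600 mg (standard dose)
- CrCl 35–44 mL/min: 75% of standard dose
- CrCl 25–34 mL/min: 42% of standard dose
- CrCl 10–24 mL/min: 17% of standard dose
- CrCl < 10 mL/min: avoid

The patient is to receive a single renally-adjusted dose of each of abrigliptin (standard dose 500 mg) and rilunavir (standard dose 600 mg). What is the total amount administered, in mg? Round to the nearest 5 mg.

150 mg

CrCl = (140 − 70) × 58.9 / (72 × 2.9) × 0.85 = 4123.0 / 208.80 × 0.85 ≈ 16.8 mL/min
CrCl ≈ 17 mL/min.
abrigliptin: < 50 mL/min → 10% of 500 mg = 50 mg.
rilunavir: 10–24 mL/min → 17% of 600 mg = 102 mg.
Total = 50 + 102 = 152 mg.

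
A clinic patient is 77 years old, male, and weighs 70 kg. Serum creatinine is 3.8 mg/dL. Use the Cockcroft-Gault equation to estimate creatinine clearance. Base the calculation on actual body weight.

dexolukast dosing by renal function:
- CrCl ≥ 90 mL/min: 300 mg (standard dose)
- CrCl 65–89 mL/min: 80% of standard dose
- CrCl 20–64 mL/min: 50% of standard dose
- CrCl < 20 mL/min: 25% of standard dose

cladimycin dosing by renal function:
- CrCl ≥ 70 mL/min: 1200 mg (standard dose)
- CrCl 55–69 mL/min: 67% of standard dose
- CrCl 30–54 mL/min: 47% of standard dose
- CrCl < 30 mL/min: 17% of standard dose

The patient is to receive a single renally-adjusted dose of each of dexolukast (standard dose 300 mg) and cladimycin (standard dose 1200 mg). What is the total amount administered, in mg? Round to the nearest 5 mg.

280 mg

CrCl = (140 − 77) × 70 / (72 × 3.8) = 4410.0 / 273.60 ≈ 16.1 mL/min
CrCl ≈ 16 mL/min.
dexolukast: < 20 mL/min → 25% of 300 mg = 75 mg.
cladimycin: < 30 mL/min → 17% of 1200 mg = 204 mg.
Total = 75 + 204 = 279 mg.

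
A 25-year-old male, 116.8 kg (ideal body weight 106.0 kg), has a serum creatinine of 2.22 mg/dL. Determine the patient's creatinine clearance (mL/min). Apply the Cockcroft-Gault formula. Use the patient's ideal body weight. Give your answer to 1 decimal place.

CrCl = (140 − 25) × 106 / (72 × 2.22) = 12190.0 / 159.84 ≈ 76.3 mL/min

76.3 mL/min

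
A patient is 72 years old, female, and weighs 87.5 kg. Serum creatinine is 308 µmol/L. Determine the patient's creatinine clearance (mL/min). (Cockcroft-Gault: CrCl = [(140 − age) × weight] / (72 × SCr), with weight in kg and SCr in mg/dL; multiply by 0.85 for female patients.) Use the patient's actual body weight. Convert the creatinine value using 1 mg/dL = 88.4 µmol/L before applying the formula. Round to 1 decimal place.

SCr = 308 / 88.4 = 3.484 mg/dL
CrCl = (140 − 72) × 87.5 / (72 × 3.484) × 0.85 = 5950.0 / 250.85 × 0.85 ≈ 20.2 mL/min

20.2 mL/min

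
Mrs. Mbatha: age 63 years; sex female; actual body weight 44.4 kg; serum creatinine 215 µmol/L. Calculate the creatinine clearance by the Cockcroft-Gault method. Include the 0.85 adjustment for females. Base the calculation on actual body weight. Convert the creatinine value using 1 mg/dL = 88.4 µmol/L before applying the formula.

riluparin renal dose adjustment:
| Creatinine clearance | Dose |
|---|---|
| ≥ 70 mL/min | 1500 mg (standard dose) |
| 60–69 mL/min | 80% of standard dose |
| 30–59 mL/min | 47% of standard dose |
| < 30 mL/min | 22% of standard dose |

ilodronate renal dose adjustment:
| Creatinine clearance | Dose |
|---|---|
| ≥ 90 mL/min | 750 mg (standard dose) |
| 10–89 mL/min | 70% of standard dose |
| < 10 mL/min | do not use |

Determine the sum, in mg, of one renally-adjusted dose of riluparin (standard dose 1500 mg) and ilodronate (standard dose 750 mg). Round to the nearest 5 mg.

SCr = 215 / 88.4 = 2.432 mg/dL
CrCl = (140 − 63) × 44.4 / (72 × 2.432) × 0.85 = 3418.8 / 175.10 × 0.85 ≈ 16.6 mL/min
CrCl ≈ 17 mL/min.
riluparin: < 30 mL/min → 22% of 1500 mg = 330 mg.
ilodronate: 10–89 mL/min → 70% of 750 mg = 525 mg.
Total = 330 + 525 = 855 mg.

855 mg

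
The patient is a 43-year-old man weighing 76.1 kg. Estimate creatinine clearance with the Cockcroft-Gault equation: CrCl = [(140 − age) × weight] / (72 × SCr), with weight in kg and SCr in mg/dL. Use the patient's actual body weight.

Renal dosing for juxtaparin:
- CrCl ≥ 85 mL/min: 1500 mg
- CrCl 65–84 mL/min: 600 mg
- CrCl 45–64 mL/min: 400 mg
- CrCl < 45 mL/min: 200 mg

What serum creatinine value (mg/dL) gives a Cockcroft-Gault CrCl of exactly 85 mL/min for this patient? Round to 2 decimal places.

Standard dose requires CrCl ≥ 85 mL/min.
Set (140 − 43) × 76.1 / (72 × SCr) = 85
SCr = (140 − 43) × 76.1 / (72 × 85) = 1.206 mg/dL

1.21 mg/dL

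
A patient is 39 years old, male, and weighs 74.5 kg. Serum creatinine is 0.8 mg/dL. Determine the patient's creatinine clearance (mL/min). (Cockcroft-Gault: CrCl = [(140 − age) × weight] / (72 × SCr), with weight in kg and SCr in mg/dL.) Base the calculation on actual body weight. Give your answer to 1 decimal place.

CrCl = (140 − 39) × 74.5 / (72 × 0.8) = 7524.5 / 57.60 ≈ 130.6 mL/min

130.6 mL/min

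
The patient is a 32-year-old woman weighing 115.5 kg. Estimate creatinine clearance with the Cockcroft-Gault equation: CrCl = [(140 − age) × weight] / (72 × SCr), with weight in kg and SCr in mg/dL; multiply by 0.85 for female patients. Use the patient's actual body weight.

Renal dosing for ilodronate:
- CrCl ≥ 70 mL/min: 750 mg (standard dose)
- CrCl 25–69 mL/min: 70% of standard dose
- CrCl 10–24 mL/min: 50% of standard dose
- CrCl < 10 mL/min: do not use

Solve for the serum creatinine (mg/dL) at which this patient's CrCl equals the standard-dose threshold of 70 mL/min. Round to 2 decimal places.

Standard dose requires CrCl ≥ 70 mL/min.
Set (140 − 32) × 115.5 × 0.85 / (72 × SCr) = 70
SCr = (140 − 32) × 115.5 × 0.85 / (72 × 70) = 2.104 mg/dL

2.10 mg/dL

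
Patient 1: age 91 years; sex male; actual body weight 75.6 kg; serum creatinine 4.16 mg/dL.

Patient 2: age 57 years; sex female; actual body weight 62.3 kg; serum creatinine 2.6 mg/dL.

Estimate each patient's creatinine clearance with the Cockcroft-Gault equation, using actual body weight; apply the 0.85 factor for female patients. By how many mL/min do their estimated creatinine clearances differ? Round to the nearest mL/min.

11 mL/min

Patient 1: CrCl = (140 − 91) × 75.6 / (72 × 4.16) = 3704.4 / 299.52 ≈ 12.4 mL/min
Patient 2: CrCl = (140 − 57) × 62.3 / (72 × 2.6) × 0.85 = 5170.9 / 187.20 × 0.85 ≈ 23.5 mL/min
|12.4 − 23.5| = 11.1 mL/min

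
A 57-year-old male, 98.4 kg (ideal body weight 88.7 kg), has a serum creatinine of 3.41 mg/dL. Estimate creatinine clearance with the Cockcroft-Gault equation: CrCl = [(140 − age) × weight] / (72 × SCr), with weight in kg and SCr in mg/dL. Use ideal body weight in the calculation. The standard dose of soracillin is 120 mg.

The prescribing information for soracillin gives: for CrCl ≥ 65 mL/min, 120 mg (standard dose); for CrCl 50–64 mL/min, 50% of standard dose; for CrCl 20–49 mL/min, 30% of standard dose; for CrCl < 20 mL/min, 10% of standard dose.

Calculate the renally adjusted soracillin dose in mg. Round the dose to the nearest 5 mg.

35 mg

CrCl = (140 − 57) × 88.7 / (72 × 3.41) = 7362.1 / 245.52 ≈ 30.0 mL/min
CrCl ≈ 30 mL/min → bracket 20–49 mL/min.
30% of 120 mg = 36 mg → 35 mg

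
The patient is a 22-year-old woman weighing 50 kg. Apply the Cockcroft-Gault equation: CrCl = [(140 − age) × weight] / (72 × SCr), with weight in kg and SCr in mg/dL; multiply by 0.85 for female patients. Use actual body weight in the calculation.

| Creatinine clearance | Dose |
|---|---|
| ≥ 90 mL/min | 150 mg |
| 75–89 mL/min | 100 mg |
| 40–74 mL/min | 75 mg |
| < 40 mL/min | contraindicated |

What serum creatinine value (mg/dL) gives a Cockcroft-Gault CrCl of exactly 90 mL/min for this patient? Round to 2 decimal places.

Standard dose requires CrCl ≥ 90 mL/min.
Set (140 − 22) × 50 × 0.85 / (72 × SCr) = 90
SCr = (140 − 22) × 50 × 0.85 / (72 × 90) = 0.774 mg/dL

0.77 mg/dL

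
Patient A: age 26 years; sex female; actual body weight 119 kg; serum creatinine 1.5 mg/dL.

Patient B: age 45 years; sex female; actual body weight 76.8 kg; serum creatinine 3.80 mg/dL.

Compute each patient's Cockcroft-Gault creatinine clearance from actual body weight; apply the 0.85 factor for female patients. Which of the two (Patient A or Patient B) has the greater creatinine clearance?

Patient A: CrCl = (140 − 26) × 119 / (72 × 1.5) × 0.85 = 13566.0 / 108.00 × 0.85 ≈ 106.8 mL/min
Patient B: CrCl = (140 − 45) × 76.8 / (72 × 3.8) × 0.85 = 7296.0 / 273.60 × 0.85 ≈ 22.7 mL/min
106.8 vs 22.7 mL/min → Patient A is higher.

Patient A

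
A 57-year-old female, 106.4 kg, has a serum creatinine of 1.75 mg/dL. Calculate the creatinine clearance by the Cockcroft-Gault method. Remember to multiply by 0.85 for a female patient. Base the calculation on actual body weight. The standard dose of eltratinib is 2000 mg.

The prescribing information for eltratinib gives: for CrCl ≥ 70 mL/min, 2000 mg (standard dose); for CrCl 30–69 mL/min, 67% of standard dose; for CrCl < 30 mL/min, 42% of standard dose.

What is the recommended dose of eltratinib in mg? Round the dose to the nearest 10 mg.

CrCl = (140 − 57) × 106.4 / (72 × 1.75) × 0.85 = 8831.2 / 126.00 × 0.85 ≈ 59.6 mL/min
CrCl ≈ 60 mL/min → bracket 30–69 mL/min.
67% of 2000 mg = 1340 mg

1340 mg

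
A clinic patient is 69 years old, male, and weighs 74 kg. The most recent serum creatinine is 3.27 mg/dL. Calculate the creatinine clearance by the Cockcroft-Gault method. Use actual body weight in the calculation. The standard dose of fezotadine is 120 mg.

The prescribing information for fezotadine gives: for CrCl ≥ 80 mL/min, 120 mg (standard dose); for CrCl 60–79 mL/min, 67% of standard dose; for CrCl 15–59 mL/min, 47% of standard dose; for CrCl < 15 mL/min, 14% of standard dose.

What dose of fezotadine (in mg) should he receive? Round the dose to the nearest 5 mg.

CrCl = (140 − 69) × 74 / (72 × 3.27) = 5254.0 / 235.44 ≈ 22.3 mL/min
CrCl ≈ 22 mL/min → bracket 15–59 mL/min.
47% of 120 mg = 56.4 mg → 55 mg

55 mg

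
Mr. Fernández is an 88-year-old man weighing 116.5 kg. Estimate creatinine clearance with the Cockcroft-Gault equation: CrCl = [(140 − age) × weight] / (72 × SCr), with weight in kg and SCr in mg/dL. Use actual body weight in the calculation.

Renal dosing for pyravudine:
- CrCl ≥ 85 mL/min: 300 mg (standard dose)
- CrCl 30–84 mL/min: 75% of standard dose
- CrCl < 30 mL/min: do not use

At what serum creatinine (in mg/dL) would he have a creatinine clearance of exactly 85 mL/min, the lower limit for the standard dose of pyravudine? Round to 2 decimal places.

0.99 mg/dL

Standard dose requires CrCl ≥ 85 mL/min.
Set (140 − 88) × 116.5 / (72 × SCr) = 85
SCr = (140 − 88) × 116.5 / (72 × 85) = 0.990 mg/dL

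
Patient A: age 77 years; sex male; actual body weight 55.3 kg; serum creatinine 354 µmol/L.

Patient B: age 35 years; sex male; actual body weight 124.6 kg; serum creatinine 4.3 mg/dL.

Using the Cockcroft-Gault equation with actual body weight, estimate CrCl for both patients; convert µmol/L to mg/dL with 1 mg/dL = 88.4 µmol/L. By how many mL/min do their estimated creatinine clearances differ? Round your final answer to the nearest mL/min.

30 mL/min

Patient A: SCr = 354 / 88.4 = 4.005 mg/dL
Patient A: CrCl = (140 − 77) × 55.3 / (72 × 4.005) = 3483.9 / 288.36 ≈ 12.1 mL/min
Patient B: CrCl = (140 − 35) × 124.6 / (72 × 4.3) = 13083.0 / 309.60 ≈ 42.3 mL/min
|12.1 − 42.3| = 30.2 mL/min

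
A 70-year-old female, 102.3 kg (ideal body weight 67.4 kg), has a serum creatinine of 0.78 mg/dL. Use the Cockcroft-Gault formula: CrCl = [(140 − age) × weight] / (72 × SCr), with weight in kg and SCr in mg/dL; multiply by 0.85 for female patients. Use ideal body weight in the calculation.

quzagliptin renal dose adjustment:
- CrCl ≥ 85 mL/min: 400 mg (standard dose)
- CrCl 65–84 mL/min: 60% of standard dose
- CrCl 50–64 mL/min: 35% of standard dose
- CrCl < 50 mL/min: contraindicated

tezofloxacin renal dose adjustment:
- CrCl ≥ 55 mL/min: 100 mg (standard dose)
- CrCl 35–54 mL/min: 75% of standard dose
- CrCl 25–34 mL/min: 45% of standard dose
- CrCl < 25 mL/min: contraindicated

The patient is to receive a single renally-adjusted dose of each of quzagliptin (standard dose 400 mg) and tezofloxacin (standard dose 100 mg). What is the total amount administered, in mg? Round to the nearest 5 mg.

340 mg

CrCl = (140 − 70) × 67.4 / (72 × 0.78) × 0.85 = 4718.0 / 56.16 × 0.85 ≈ 71.4 mL/min
CrCl ≈ 71 mL/min.
quzagliptin: 65–84 mL/min → 60% of 400 mg = 240 mg.
tezofloxacin: ≥ 55 mL/min → 100% of 100 mg = 100 mg.
Total = 240 + 100 = 340 mg.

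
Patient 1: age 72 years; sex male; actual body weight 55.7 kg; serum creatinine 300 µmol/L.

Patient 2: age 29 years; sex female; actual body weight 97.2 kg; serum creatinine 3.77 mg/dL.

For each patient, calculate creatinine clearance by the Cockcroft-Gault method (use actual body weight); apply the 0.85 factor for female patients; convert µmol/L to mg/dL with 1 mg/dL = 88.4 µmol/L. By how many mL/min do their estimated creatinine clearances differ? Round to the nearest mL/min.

18 mL/min

Patient 1: SCr = 300 / 88.4 = 3.394 mg/dL
Patient 1: CrCl = (140 − 72) × 55.7 / (72 × 3.394) = 3787.6 / 244.37 ≈ 15.5 mL/min
Patient 2: CrCl = (140 − 29) × 97.2 / (72 × 3.77) × 0.85 = 10789.2 / 271.44 × 0.85 ≈ 33.8 mL/min
|15.5 − 33.8| = 18.3 mL/min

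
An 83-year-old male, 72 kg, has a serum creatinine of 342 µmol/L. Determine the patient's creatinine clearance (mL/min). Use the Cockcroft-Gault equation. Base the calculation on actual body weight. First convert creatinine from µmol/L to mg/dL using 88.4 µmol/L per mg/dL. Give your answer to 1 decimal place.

14.7 mL/min

SCr = 342 / 88.4 = 3.869 mg/dL
CrCl = (140 − 83) × 72 / (72 × 3.869) = 4104.0 / 278.57 ≈ 14.7 mL/min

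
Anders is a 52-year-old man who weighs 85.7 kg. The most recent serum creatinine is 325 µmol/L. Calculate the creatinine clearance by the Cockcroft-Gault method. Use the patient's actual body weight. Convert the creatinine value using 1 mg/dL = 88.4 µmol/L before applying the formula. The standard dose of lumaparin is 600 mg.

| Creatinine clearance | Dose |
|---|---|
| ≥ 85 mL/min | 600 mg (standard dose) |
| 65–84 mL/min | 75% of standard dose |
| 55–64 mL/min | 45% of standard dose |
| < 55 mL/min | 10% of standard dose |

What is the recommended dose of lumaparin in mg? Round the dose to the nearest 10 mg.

60 mg

SCr = 325 / 88.4 = 3.676 mg/dL
CrCl = (140 − 52) × 85.7 / (72 × 3.676) = 7541.6 / 264.67 ≈ 28.5 mL/min
CrCl ≈ 28 mL/min → bracket < 55 mL/min.
10% of 600 mg = 60 mg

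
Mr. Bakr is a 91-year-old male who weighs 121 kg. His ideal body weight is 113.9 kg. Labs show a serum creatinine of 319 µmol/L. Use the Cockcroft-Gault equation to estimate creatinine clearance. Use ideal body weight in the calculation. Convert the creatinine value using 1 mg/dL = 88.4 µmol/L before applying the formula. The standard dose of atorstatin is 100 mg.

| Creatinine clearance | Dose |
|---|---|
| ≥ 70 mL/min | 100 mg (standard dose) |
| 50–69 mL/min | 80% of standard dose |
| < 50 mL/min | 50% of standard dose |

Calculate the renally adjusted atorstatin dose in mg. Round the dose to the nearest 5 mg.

SCr = 319 / 88.4 = 3.609 mg/dL
CrCl = (140 − 91) × 113.9 / (72 × 3.609) = 5581.1 / 259.85 ≈ 21.5 mL/min
CrCl ≈ 21 mL/min → bracket < 50 mL/min.
50% of 100 mg = 50 mg

50 mg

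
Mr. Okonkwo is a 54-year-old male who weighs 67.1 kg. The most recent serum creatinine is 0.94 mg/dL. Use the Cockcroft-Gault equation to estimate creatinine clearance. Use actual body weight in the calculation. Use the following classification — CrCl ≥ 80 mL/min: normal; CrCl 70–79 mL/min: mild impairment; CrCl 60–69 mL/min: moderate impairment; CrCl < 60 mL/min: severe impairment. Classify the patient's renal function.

normal

CrCl = (140 − 54) × 67.1 / (72 × 0.94) = 5770.6 / 67.68 ≈ 85.3 mL/min
85 mL/min falls in the 'normal' range.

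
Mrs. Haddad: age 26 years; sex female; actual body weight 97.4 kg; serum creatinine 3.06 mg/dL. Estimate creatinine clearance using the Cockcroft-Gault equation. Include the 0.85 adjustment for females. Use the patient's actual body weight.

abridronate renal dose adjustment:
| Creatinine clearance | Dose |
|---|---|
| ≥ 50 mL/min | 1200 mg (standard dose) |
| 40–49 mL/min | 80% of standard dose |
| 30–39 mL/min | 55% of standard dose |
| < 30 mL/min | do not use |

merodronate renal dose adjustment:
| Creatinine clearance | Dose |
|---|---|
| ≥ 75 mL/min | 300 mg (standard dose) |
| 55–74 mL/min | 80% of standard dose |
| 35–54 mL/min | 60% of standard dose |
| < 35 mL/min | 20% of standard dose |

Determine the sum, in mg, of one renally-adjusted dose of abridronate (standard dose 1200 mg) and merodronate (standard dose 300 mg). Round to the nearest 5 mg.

CrCl = (140 − 26) × 97.4 / (72 × 3.06) × 0.85 = 11103.6 / 220.32 × 0.85 ≈ 42.8 mL/min
CrCl ≈ 43 mL/min.
abridronate: 40–49 mL/min → 80% of 1200 mg = 960 mg.
merodronate: 35–54 mL/min → 60% of 300 mg = 180 mg.
Total = 960 + 180 = 1140 mg.

1140 mg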